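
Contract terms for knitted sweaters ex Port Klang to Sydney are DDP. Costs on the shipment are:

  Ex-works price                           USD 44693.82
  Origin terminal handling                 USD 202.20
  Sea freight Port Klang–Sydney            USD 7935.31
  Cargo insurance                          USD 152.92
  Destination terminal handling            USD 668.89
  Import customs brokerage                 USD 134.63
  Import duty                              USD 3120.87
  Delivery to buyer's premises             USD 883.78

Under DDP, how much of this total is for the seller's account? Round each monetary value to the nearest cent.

Seller's account: USD 57792.42

DDP: the seller bears all costs including import duty.
Seller's account: goods 44693.82 + origin terminal 202.20 + freight 7935.31 + insurance 152.92 + destination terminal 668.89 + brokerage 134.63 + duty 3120.87 + delivery 883.78 = 57792.42
Buyer's account: 0.00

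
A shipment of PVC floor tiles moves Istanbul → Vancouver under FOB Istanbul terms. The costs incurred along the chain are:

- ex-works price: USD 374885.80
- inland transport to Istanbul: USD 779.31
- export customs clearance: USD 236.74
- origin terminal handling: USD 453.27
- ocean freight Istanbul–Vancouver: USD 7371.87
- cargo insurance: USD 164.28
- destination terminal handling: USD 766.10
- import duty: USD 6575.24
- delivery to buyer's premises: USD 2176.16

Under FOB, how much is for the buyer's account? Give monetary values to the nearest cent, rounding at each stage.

Buyer's account: USD 17053.65

FOB: the seller bears costs until goods are on board at the origin port; the buyer bears freight, insurance and all costs thereafter.
Seller's account: goods 374885.80 + inland to port 779.31 + export clearance 236.74 + origin terminal 453.27 = 376355.12
Buyer's account: freight 7371.87 + insurance 164.28 + destination terminal 766.10 + duty 6575.24 + delivery 2176.16 = 17053.65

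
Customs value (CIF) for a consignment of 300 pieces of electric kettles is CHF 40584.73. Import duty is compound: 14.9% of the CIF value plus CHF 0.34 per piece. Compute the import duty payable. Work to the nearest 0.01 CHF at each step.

Ad valorem component: 40584.73 × 14.9% = 6047.12
Specific component: 300 × 0.34 = 102.00
Import duty = 6047.12 + 102.00 = 6149.12

Import duty: CHF 6149.12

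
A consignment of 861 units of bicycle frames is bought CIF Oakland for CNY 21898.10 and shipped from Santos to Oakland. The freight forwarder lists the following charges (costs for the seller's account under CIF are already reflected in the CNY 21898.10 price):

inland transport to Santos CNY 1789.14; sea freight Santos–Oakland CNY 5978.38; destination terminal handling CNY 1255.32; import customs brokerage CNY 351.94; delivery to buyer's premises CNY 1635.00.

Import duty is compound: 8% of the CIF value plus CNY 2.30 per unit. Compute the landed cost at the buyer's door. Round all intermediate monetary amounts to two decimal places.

Total landed cost: CNY 28872.51

CIF: the seller pays costs through ocean freight and marine insurance to the destination port.
Already in the invoice (seller's account under CIF): inland to port, freight — exclude.
The CIF price already equals the CIF value: 21898.10
Ad valorem component: 21898.10 × 8% = 1751.85
Specific component: 861 × 2.30 = 1980.30
Import duty = 1751.85 + 1980.30 = 3732.15
Buyer bears: destination terminal 1255.32 + brokerage 351.94 + delivery 1635.00 + duty 3732.15 = 6974.41
Landed cost = invoice 21898.10 + 6974.41 = 28872.51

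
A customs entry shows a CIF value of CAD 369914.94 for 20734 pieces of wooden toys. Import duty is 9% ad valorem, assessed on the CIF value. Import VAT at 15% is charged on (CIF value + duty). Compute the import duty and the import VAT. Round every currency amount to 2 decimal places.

Import duty = 369914.94 × 9% = 33292.34
VAT base = CIF + duty = 369914.94 + 33292.34 = 403207.28
Import VAT = 403207.28 × 15% = 60481.09

Import duty: CAD 33292.34; import VAT: CAD 60481.09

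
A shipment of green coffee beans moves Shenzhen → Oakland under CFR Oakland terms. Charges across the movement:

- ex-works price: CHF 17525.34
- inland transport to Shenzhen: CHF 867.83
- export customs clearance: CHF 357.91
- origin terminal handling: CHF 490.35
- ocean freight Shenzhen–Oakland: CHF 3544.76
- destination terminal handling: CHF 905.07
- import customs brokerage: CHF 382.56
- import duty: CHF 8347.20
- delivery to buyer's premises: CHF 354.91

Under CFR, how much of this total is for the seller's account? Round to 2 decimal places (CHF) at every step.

Seller's account: CHF 22786.19

CFR: the seller pays costs through ocean freight to the destination port, but not insurance.
Seller's account: goods 17525.34 + inland to port 867.83 + export clearance 357.91 + origin terminal 490.35 + freight 3544.76 = 22786.19
Buyer's account: destination terminal 905.07 + brokerage 382.56 + duty 8347.20 + delivery 354.91 = 9989.74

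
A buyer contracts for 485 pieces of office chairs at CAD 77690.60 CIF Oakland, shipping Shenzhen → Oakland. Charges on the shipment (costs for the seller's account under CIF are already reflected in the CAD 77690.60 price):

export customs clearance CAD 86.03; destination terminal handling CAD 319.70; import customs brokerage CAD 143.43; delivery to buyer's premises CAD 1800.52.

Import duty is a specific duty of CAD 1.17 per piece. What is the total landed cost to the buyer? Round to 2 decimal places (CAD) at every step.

CIF: the seller pays costs through ocean freight and marine insurance to the destination port.
Already in the invoice (seller's account under CIF): export clearance — exclude.
The CIF price already equals the CIF value: 77690.60
Import duty = 485 × 1.17 = 567.45
Buyer bears: destination terminal 319.70 + brokerage 143.43 + delivery 1800.52 + duty 567.45 = 2831.10
Landed cost = invoice 77690.60 + 2831.10 = 80521.70

Total landed cost: CAD 80521.70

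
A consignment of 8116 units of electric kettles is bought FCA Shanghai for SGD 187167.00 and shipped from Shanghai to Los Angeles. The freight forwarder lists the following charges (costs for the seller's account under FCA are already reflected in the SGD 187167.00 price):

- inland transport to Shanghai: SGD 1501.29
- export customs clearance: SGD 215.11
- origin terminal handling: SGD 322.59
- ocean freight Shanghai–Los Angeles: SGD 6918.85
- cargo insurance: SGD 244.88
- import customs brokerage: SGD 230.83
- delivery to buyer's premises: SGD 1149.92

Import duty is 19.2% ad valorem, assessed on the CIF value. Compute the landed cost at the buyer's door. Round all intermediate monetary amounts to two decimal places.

FCA: the seller delivers export-cleared goods to the carrier; the buyer bears costs from that point.
Already in the invoice (seller's account under FCA): inland to port, export clearance — exclude.
CIF value = FCA price + origin terminal + freight + insurance = 187167.00 + 322.59 + 6918.85 + 244.88 = 194653.32
Import duty = 194653.32 × 19.2% = 37373.44
Buyer bears: origin terminal 322.59 + freight 6918.85 + insurance 244.88 + brokerage 230.83 + delivery 1149.92 + duty 37373.44 = 46240.51
Landed cost = invoice 187167.00 + 46240.51 = 233407.51

Total landed cost: SGD 233407.51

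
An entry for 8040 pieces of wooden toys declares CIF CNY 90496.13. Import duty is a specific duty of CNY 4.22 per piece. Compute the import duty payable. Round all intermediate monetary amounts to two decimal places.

Import duty = 8040 × 4.22 = 33928.80

Import duty: CNY 33928.80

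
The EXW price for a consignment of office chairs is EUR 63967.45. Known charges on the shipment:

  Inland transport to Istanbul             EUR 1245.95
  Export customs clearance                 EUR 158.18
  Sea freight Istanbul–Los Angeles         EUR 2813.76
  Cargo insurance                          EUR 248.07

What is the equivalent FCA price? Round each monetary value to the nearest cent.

Not relevant to the conversion: insurance, freight — on the buyer under both terms; not part of either seller's price.
From EXW to FCA, the seller additionally bears: inland to port, export clearance.
FCA price = 63967.45 + 1245.95 + 158.18 = 65371.58

FCA price: EUR 65371.58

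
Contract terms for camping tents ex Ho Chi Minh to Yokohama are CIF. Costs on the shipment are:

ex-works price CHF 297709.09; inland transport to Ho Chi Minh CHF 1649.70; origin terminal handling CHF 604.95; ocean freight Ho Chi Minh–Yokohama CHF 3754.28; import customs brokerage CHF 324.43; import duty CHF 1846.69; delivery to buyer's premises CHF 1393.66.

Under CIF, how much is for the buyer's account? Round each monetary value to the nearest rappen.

Buyer's account: CHF 3564.78

CIF: the seller pays costs through ocean freight and marine insurance to the destination port.
Seller's account: goods 297709.09 + inland to port 1649.70 + origin terminal 604.95 + freight 3754.28 = 303718.02
Buyer's account: brokerage 324.43 + duty 1846.69 + delivery 1393.66 = 3564.78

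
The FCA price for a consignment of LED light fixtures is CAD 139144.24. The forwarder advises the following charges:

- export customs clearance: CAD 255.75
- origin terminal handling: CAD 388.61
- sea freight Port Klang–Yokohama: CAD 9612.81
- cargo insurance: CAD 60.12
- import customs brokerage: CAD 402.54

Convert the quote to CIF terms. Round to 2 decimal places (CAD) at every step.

Not relevant to the conversion: export clearance — on the seller under both FCA and CIF; already in the FCA price and stays in the CIF price. brokerage — on the buyer under both terms; not part of either seller's price.
From FCA to CIF, the seller additionally bears: origin terminal, freight, insurance.
CIF price = 139144.24 + 388.61 + 9612.81 + 60.12 = 149205.78

CIF price: CAD 149205.78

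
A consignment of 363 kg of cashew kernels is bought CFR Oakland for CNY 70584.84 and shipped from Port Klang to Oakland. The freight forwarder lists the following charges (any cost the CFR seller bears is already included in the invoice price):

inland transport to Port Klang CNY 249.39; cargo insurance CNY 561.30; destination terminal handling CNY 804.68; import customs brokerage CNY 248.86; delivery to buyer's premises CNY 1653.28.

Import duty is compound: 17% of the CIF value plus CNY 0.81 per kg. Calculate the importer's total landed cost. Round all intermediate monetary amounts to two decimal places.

CFR: the seller pays costs through ocean freight to the destination port, but not insurance.
Already in the invoice (seller's account under CFR): inland to port — exclude.
CIF value = CFR price + insurance = 70584.84 + 561.30 = 71146.14
Ad valorem component: 71146.14 × 17% = 12094.84
Specific component: 363 × 0.81 = 294.03
Import duty = 12094.84 + 294.03 = 12388.87
Buyer bears: insurance 561.30 + destination terminal 804.68 + brokerage 248.86 + delivery 1653.28 + duty 12388.87 = 15656.99
Landed cost = invoice 70584.84 + 15656.99 = 86241.83

Total landed cost: CNY 86241.83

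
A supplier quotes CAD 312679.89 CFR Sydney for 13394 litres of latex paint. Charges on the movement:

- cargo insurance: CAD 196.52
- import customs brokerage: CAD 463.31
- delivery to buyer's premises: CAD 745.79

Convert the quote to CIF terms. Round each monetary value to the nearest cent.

CIF price: CAD 312876.41

Not relevant to the conversion: brokerage, delivery — on the buyer under both terms; not part of either seller's price.
From CFR to CIF, the seller additionally bears: insurance.
CIF price = 312679.89 + 196.52 = 312876.41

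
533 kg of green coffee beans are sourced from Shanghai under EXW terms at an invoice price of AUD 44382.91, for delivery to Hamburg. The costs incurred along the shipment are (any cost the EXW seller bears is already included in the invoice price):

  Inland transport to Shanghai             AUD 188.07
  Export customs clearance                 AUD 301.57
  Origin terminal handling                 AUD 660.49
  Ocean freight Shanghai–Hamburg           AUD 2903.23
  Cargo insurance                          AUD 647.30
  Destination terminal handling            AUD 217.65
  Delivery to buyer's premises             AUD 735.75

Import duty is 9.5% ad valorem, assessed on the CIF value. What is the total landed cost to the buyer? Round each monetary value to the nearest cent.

EXW: the seller makes goods available at their premises; the buyer bears all onward costs.
CIF value = EXW price + inland to port + export clearance + origin terminal + freight + insurance = 44382.91 + 188.07 + 301.57 + 660.49 + 2903.23 + 647.30 = 49083.57
Import duty = 49083.57 × 9.5% = 4662.94
Buyer bears: inland to port 188.07 + export clearance 301.57 + origin terminal 660.49 + freight 2903.23 + insurance 647.30 + destination terminal 217.65 + delivery 735.75 + duty 4662.94 = 10317.00
Landed cost = invoice 44382.91 + 10317.00 = 54699.91

Total landed cost: AUD 54699.91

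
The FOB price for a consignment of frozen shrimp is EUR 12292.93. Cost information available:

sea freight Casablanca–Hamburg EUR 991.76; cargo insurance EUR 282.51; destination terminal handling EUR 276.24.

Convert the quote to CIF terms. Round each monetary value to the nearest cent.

CIF price: EUR 13567.20

Not relevant to the conversion: destination terminal — on the buyer under both terms; not part of either seller's price.
From FOB to CIF, the seller additionally bears: freight, insurance.
CIF price = 12292.93 + 991.76 + 282.51 = 13567.20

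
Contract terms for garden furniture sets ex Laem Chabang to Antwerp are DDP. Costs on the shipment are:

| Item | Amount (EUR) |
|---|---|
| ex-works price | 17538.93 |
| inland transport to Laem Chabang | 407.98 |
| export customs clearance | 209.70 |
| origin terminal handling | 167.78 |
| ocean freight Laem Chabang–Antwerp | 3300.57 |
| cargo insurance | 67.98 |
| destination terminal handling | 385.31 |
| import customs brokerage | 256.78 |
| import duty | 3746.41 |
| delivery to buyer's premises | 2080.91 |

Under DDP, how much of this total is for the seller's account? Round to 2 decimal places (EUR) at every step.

Seller's account: EUR 28162.35

DDP: the seller bears all costs including import duty.
Seller's account: goods 17538.93 + inland to port 407.98 + export clearance 209.70 + origin terminal 167.78 + freight 3300.57 + insurance 67.98 + destination terminal 385.31 + brokerage 256.78 + duty 3746.41 + delivery 2080.91 = 28162.35
Buyer's account: 0.00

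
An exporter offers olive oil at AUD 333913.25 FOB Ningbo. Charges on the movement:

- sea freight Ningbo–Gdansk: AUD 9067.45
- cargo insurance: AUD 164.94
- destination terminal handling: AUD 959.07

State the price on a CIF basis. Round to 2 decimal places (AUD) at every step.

Not relevant to the conversion: destination terminal — on the buyer under both terms; not part of either seller's price.
From FOB to CIF, the seller additionally bears: freight, insurance.
CIF price = 333913.25 + 9067.45 + 164.94 = 343145.64

CIF price: AUD 343145.64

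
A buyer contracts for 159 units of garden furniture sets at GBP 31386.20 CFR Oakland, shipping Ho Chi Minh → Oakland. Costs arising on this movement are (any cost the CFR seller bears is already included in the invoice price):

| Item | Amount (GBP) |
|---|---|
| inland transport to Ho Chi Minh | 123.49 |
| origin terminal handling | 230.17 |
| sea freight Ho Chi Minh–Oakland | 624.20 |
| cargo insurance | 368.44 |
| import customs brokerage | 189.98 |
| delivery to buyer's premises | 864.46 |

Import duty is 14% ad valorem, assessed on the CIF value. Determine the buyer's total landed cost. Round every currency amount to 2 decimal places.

Total landed cost: GBP 37254.73

CFR: the seller pays costs through ocean freight to the destination port, but not insurance.
Already in the invoice (seller's account under CFR): inland to port, origin terminal, freight — exclude.
CIF value = CFR price + insurance = 31386.20 + 368.44 = 31754.64
Import duty = 31754.64 × 14% = 4445.65
Buyer bears: insurance 368.44 + brokerage 189.98 + delivery 864.46 + duty 4445.65 = 5868.53
Landed cost = invoice 31386.20 + 5868.53 = 37254.73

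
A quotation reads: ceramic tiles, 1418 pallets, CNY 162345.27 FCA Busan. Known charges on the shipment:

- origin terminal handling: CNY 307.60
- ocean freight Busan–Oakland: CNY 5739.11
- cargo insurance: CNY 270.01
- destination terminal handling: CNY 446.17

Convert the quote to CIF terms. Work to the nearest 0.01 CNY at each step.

Not relevant to the conversion: destination terminal — on the buyer under both terms; not part of either seller's price.
From FCA to CIF, the seller additionally bears: origin terminal, freight, insurance.
CIF price = 162345.27 + 307.60 + 5739.11 + 270.01 = 168661.99

CIF price: CNY 168661.99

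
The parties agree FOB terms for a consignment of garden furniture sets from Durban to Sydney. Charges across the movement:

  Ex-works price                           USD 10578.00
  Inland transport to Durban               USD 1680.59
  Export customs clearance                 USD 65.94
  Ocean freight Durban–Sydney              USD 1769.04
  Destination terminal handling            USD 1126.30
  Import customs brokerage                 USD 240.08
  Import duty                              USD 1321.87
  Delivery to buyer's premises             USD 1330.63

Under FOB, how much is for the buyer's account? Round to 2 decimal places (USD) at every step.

FOB: the seller bears costs until goods are on board at the origin port; the buyer bears freight, insurance and all costs thereafter.
Seller's account: goods 10578.00 + inland to port 1680.59 + export clearance 65.94 = 12324.53
Buyer's account: freight 1769.04 + destination terminal 1126.30 + brokerage 240.08 + duty 1321.87 + delivery 1330.63 = 5787.92

Buyer's account: USD 5787.92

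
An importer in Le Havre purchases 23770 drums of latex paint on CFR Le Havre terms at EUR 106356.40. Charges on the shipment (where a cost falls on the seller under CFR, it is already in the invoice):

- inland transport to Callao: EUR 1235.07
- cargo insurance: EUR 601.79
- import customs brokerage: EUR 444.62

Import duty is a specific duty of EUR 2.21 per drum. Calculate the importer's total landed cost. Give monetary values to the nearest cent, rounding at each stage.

CFR: the seller pays costs through ocean freight to the destination port, but not insurance.
Already in the invoice (seller's account under CFR): inland to port — exclude.
CIF value = CFR price + insurance = 106356.40 + 601.79 = 106958.19
Import duty = 23770 × 2.21 = 52531.70
Buyer bears: insurance 601.79 + brokerage 444.62 + duty 52531.70 = 53578.11
Landed cost = invoice 106356.40 + 53578.11 = 159934.51

Total landed cost: EUR 159934.51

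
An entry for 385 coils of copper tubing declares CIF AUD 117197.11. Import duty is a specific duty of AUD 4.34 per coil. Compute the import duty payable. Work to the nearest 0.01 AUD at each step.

Import duty = 385 × 4.34 = 1670.90

Import duty: AUD 1670.90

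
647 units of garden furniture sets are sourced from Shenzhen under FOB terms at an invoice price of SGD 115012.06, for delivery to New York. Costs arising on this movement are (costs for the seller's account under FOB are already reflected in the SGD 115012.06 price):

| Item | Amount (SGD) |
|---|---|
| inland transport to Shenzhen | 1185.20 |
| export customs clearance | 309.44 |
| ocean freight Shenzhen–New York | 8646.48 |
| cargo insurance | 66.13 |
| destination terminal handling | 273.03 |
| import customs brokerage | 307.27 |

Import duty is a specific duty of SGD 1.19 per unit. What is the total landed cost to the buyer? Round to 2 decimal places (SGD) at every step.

FOB: the seller bears costs until goods are on board at the origin port; the buyer bears freight, insurance and all costs thereafter.
Already in the invoice (seller's account under FOB): inland to port, export clearance — exclude.
CIF value = FOB price + freight + insurance = 115012.06 + 8646.48 + 66.13 = 123724.67
Import duty = 647 × 1.19 = 769.93
Buyer bears: freight 8646.48 + insurance 66.13 + destination terminal 273.03 + brokerage 307.27 + duty 769.93 = 10062.84
Landed cost = invoice 115012.06 + 10062.84 = 125074.90

Total landed cost: SGD 125074.90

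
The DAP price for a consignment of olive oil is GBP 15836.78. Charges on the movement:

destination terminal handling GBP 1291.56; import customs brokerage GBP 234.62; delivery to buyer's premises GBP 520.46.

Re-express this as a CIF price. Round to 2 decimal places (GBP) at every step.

CIF price: GBP 14024.76

Not relevant to the conversion: brokerage — on the buyer under both terms; not part of either seller's price.
From DAP to CIF, the seller no longer bears: destination terminal, delivery.
CIF price = 15836.78 − 1291.56 − 520.46 = 14024.76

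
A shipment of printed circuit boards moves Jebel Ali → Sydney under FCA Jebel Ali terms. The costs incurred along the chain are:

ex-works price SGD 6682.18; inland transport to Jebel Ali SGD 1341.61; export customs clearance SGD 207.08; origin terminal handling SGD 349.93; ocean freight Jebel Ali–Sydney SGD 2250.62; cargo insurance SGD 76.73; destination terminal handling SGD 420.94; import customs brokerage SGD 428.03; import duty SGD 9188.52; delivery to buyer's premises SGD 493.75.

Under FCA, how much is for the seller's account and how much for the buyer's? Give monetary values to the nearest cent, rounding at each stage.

FCA: the seller delivers export-cleared goods to the carrier; the buyer bears costs from that point.
Seller's account: goods 6682.18 + inland to port 1341.61 + export clearance 207.08 = 8230.87
Buyer's account: origin terminal 349.93 + freight 2250.62 + insurance 76.73 + destination terminal 420.94 + brokerage 428.03 + duty 9188.52 + delivery 493.75 = 13208.52

Seller: SGD 8230.87; buyer: SGD 13208.52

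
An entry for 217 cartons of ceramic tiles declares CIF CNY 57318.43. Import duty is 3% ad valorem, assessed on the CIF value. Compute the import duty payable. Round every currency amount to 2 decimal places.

Import duty = 57318.43 × 3% = 1719.55

Import duty: CNY 1719.55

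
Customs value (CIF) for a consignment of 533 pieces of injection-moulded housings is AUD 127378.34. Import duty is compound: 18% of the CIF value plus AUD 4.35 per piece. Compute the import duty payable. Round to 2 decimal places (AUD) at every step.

Ad valorem component: 127378.34 × 18% = 22928.10
Specific component: 533 × 4.35 = 2318.55
Import duty = 22928.10 + 2318.55 = 25246.65

Import duty: AUD 25246.65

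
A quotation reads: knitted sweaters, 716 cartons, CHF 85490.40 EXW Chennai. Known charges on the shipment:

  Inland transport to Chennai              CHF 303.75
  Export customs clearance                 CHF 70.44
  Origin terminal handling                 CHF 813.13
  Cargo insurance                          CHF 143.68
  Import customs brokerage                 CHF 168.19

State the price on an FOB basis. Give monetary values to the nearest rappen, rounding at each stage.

FOB price: CHF 86677.72

Not relevant to the conversion: insurance, brokerage — on the buyer under both terms; not part of either seller's price.
From EXW to FOB, the seller additionally bears: inland to port, export clearance, origin terminal.
FOB price = 85490.40 + 303.75 + 70.44 + 813.13 = 86677.72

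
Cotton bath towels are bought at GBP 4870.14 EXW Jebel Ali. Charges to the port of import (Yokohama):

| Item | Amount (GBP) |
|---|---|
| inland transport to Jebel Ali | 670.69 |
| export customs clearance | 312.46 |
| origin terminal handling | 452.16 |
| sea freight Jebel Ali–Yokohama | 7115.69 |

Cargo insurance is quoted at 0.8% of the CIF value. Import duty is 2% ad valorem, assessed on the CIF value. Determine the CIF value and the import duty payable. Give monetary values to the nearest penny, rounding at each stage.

Let C be the CIF value. C = EXW price + pre-shipment costs + freight + 0.8% × C
C − 0.8% × C = 4870.14 + 670.69 + 312.46 + 452.16 + 7115.69
0.992 × C = 13421.14
C = 13421.14 / 0.992 = 13529.38
Insurance premium = 0.8% × 13529.38 = 108.24
Import duty = 13529.38 × 2% = 270.59

CIF value: GBP 13529.38; import duty: GBP 270.59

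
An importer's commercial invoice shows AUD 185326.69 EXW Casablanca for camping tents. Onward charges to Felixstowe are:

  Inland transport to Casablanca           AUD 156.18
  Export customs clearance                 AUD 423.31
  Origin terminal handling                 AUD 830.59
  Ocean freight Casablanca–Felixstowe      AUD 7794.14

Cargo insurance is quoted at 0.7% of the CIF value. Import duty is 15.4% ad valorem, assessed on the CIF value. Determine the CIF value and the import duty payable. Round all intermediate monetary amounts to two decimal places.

Let C be the CIF value. C = EXW price + pre-shipment costs + freight + 0.7% × C
C − 0.7% × C = 185326.69 + 156.18 + 423.31 + 830.59 + 7794.14
0.993 × C = 194530.91
C = 194530.91 / 0.993 = 195902.23
Insurance premium = 0.7% × 195902.23 = 1371.32
Import duty = 195902.23 × 15.4% = 30168.94

CIF value: AUD 195902.23; import duty: AUD 30168.94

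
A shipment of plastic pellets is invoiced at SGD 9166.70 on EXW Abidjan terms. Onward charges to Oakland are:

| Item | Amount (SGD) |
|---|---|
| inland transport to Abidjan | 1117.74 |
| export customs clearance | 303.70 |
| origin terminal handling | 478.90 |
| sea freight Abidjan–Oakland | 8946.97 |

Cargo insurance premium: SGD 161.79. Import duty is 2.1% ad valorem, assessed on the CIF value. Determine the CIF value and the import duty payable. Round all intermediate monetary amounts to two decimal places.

CIF value: SGD 20175.80; import duty: SGD 423.69

CIF = EXW price + pre-shipment costs + freight + insurance
CIF = 9166.70 + 1117.74 + 303.70 + 478.90 + 8946.97 + 161.79 = 20175.80
Import duty = 20175.80 × 2.1% = 423.69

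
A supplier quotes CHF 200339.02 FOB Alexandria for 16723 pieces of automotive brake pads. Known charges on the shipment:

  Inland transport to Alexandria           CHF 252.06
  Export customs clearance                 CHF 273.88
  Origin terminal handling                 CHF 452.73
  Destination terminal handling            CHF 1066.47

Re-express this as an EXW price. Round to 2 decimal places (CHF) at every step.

EXW price: CHF 199360.35

Not relevant to the conversion: destination terminal — on the buyer under both terms; not part of either seller's price.
From FOB to EXW, the seller no longer bears: inland to port, export clearance, origin terminal.
EXW price = 200339.02 − 252.06 − 273.88 − 452.73 = 199360.35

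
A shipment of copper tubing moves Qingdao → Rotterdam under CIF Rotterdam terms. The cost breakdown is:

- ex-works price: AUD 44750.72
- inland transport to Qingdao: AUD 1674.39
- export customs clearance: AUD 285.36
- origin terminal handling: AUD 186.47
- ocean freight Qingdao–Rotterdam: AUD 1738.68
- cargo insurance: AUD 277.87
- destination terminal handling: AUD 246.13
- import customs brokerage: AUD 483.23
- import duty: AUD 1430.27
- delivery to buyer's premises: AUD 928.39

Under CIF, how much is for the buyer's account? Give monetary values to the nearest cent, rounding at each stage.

CIF: the seller pays costs through ocean freight and marine insurance to the destination port.
Seller's account: goods 44750.72 + inland to port 1674.39 + export clearance 285.36 + origin terminal 186.47 + freight 1738.68 + insurance 277.87 = 48913.49
Buyer's account: destination terminal 246.13 + brokerage 483.23 + duty 1430.27 + delivery 928.39 = 3088.02

Buyer's account: AUD 3088.02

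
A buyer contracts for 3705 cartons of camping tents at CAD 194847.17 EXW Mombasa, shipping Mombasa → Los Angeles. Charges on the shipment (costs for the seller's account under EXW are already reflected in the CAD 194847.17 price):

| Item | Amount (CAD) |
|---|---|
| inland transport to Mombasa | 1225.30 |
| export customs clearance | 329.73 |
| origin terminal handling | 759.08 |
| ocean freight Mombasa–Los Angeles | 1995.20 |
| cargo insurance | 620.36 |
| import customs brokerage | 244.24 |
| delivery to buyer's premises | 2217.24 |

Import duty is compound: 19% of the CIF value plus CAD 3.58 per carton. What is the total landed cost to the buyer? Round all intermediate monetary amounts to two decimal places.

EXW: the seller makes goods available at their premises; the buyer bears all onward costs.
CIF value = EXW price + inland to port + export clearance + origin terminal + freight + insurance = 194847.17 + 1225.30 + 329.73 + 759.08 + 1995.20 + 620.36 = 199776.84
Ad valorem component: 199776.84 × 19% = 37957.60
Specific component: 3705 × 3.58 = 13263.90
Import duty = 37957.60 + 13263.90 = 51221.50
Buyer bears: inland to port 1225.30 + export clearance 329.73 + origin terminal 759.08 + freight 1995.20 + insurance 620.36 + brokerage 244.24 + delivery 2217.24 + duty 51221.50 = 58612.65
Landed cost = invoice 194847.17 + 58612.65 = 253459.82

Total landed cost: CAD 253459.82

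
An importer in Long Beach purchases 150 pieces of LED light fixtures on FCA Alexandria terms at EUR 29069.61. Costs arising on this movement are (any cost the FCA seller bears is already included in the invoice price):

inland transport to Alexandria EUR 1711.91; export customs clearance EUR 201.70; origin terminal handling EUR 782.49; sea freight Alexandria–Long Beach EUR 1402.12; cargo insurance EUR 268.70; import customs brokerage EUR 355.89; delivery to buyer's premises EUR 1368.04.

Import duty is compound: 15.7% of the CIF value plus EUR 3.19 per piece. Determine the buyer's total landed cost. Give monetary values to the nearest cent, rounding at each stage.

Total landed cost: EUR 38674.45

FCA: the seller delivers export-cleared goods to the carrier; the buyer bears costs from that point.
Already in the invoice (seller's account under FCA): inland to port, export clearance — exclude.
CIF value = FCA price + origin terminal + freight + insurance = 29069.61 + 782.49 + 1402.12 + 268.70 = 31522.92
Ad valorem component: 31522.92 × 15.7% = 4949.10
Specific component: 150 × 3.19 = 478.50
Import duty = 4949.10 + 478.50 = 5427.60
Buyer bears: origin terminal 782.49 + freight 1402.12 + insurance 268.70 + brokerage 355.89 + delivery 1368.04 + duty 5427.60 = 9604.84
Landed cost = invoice 29069.61 + 9604.84 = 38674.45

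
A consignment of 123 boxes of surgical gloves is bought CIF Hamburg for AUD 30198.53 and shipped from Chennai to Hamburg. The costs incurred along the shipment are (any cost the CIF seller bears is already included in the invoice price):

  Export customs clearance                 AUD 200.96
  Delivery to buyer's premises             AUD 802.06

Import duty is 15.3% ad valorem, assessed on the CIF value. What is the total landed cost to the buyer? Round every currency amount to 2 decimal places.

Total landed cost: AUD 35620.97

CIF: the seller pays costs through ocean freight and marine insurance to the destination port.
Already in the invoice (seller's account under CIF): export clearance — exclude.
The CIF price already equals the CIF value: 30198.53
Import duty = 30198.53 × 15.3% = 4620.38
Buyer bears: delivery 802.06 + duty 4620.38 = 5422.44
Landed cost = invoice 30198.53 + 5422.44 = 35620.97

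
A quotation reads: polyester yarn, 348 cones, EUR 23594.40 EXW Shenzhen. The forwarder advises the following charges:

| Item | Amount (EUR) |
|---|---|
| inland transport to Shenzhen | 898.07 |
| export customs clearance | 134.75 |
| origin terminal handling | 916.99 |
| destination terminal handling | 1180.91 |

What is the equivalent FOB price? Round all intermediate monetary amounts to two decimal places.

FOB price: EUR 25544.21

Not relevant to the conversion: destination terminal — on the buyer under both terms; not part of either seller's price.
From EXW to FOB, the seller additionally bears: inland to port, export clearance, origin terminal.
FOB price = 23594.40 + 898.07 + 134.75 + 916.99 = 25544.21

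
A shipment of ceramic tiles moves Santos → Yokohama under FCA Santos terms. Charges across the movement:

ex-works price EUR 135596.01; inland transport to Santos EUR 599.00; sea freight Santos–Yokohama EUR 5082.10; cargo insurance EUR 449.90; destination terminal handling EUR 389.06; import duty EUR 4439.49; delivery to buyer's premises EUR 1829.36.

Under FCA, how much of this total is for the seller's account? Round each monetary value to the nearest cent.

FCA: the seller delivers export-cleared goods to the carrier; the buyer bears costs from that point.
Seller's account: goods 135596.01 + inland to port 599.00 = 136195.01
Buyer's account: freight 5082.10 + insurance 449.90 + destination terminal 389.06 + duty 4439.49 + delivery 1829.36 = 12189.91

Seller's account: EUR 136195.01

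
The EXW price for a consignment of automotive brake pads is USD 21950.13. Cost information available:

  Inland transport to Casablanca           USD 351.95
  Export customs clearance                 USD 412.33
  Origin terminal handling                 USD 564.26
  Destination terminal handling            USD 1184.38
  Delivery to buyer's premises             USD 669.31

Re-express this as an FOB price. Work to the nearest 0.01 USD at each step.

Not relevant to the conversion: delivery, destination terminal — on the buyer under both terms; not part of either seller's price.
From EXW to FOB, the seller additionally bears: inland to port, export clearance, origin terminal.
FOB price = 21950.13 + 351.95 + 412.33 + 564.26 = 23278.67

FOB price: USD 23278.67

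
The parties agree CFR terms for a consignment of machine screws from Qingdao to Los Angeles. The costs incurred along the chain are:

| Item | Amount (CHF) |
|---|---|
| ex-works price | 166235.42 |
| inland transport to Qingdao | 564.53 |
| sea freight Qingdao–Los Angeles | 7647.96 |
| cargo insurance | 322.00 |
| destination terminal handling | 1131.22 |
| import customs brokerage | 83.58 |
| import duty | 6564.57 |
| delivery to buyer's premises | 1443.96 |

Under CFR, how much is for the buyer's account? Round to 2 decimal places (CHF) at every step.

CFR: the seller pays costs through ocean freight to the destination port, but not insurance.
Seller's account: goods 166235.42 + inland to port 564.53 + freight 7647.96 = 174447.91
Buyer's account: insurance 322.00 + destination terminal 1131.22 + brokerage 83.58 + duty 6564.57 + delivery 1443.96 = 9545.33

Buyer's account: CHF 9545.33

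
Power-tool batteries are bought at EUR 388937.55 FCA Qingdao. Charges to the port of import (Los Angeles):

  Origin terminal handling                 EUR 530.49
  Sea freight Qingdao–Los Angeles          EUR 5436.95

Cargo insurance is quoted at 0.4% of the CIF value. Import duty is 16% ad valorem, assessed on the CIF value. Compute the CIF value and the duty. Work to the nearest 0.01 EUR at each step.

Let C be the CIF value. C = FCA price + pre-shipment costs + freight + 0.4% × C
C − 0.4% × C = 388937.55 + 530.49 + 5436.95
0.996 × C = 394904.99
C = 394904.99 / 0.996 = 396490.95
Insurance premium = 0.4% × 396490.95 = 1585.96
Import duty = 396490.95 × 16% = 63438.55

CIF value: EUR 396490.95; import duty: EUR 63438.55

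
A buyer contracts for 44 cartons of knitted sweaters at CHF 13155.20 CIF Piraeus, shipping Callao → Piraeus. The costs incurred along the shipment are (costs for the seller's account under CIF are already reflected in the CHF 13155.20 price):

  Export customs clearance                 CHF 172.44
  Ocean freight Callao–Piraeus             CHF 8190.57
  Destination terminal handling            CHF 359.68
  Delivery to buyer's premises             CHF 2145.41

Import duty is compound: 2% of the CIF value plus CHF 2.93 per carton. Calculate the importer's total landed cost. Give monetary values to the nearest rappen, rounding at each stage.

Total landed cost: CHF 16052.31

CIF: the seller pays costs through ocean freight and marine insurance to the destination port.
Already in the invoice (seller's account under CIF): export clearance, freight — exclude.
The CIF price already equals the CIF value: 13155.20
Ad valorem component: 13155.20 × 2% = 263.10
Specific component: 44 × 2.93 = 128.92
Import duty = 263.10 + 128.92 = 392.02
Buyer bears: destination terminal 359.68 + delivery 2145.41 + duty 392.02 = 2897.11
Landed cost = invoice 13155.20 + 2897.11 = 16052.31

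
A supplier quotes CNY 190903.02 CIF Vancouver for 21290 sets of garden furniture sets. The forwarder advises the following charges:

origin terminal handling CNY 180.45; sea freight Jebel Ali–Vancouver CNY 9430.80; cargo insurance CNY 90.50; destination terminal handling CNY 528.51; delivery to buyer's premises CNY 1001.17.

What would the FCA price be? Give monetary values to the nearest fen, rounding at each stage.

Not relevant to the conversion: delivery, destination terminal — on the buyer under both terms; not part of either seller's price.
From CIF to FCA, the seller no longer bears: origin terminal, freight, insurance.
FCA price = 190903.02 − 180.45 − 9430.80 − 90.50 = 181201.27

FCA price: CNY 181201.27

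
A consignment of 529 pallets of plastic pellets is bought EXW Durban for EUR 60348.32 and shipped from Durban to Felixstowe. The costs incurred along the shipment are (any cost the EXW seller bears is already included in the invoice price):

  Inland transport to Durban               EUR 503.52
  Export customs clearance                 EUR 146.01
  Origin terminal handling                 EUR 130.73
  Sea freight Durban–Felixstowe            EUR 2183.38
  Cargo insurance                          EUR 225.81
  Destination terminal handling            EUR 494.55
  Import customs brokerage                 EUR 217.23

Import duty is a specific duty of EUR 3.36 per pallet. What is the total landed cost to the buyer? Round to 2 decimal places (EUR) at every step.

Total landed cost: EUR 66026.99

EXW: the seller makes goods available at their premises; the buyer bears all onward costs.
CIF value = EXW price + inland to port + export clearance + origin terminal + freight + insurance = 60348.32 + 503.52 + 146.01 + 130.73 + 2183.38 + 225.81 = 63537.77
Import duty = 529 × 3.36 = 1777.44
Buyer bears: inland to port 503.52 + export clearance 146.01 + origin terminal 130.73 + freight 2183.38 + insurance 225.81 + destination terminal 494.55 + brokerage 217.23 + duty 1777.44 = 5678.67
Landed cost = invoice 60348.32 + 5678.67 = 66026.99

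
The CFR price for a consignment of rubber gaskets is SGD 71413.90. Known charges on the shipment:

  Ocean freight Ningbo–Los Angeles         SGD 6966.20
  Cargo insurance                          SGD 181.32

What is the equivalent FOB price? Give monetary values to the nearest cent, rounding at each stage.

FOB price: SGD 64447.70

Not relevant to the conversion: insurance — on the buyer under both terms; not part of either seller's price.
From CFR to FOB, the seller no longer bears: freight.
FOB price = 71413.90 − 6966.20 = 64447.70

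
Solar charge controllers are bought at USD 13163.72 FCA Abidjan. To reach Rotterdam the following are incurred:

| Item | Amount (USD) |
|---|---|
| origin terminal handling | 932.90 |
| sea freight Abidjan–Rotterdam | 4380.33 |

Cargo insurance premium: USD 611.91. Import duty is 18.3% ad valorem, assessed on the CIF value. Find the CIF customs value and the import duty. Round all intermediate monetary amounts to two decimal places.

CIF = FCA price + pre-shipment costs + freight + insurance
CIF = 13163.72 + 932.90 + 4380.33 + 611.91 = 19088.86
Import duty = 19088.86 × 18.3% = 3493.26

CIF value: USD 19088.86; import duty: USD 3493.26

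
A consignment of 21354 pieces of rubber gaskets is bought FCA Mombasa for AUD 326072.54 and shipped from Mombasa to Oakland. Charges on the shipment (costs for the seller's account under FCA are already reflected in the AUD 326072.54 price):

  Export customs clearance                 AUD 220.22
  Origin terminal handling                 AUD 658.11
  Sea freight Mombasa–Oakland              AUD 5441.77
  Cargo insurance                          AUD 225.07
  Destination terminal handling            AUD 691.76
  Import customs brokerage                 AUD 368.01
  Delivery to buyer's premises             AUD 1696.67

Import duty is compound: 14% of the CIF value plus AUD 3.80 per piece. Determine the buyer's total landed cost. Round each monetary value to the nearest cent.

Total landed cost: AUD 462834.78

FCA: the seller delivers export-cleared goods to the carrier; the buyer bears costs from that point.
Already in the invoice (seller's account under FCA): export clearance — exclude.
CIF value = FCA price + origin terminal + freight + insurance = 326072.54 + 658.11 + 5441.77 + 225.07 = 332397.49
Ad valorem component: 332397.49 × 14% = 46535.65
Specific component: 21354 × 3.80 = 81145.20
Import duty = 46535.65 + 81145.20 = 127680.85
Buyer bears: origin terminal 658.11 + freight 5441.77 + insurance 225.07 + destination terminal 691.76 + brokerage 368.01 + delivery 1696.67 + duty 127680.85 = 136762.24
Landed cost = invoice 326072.54 + 136762.24 = 462834.78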